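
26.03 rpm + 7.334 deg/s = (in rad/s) 1 rpm = 0.10471976 rad/s, so 26.03 rpm = 26.03 * 0.10471976 = 2.7258552 rad/s. 1 deg/s = 0.017453293 rad/s, so 7.334 deg/s = 7.334 * 0.017453293 = 0.12800245 rad/s. Sum: 2.7258552 + 0.12800245 = 2.8538577 rad/s. Result: 2.8538577 rad/s ≈ 2.854 rad/s (4 s.f.). Final answer: 2.854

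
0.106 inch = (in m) 0.002692. Check: 1 inch = 0.0254 m, so 0.106 inch = 0.106 * 0.0254 = 0.0026924 m. Result: 0.0026924 m ≈ 0.002692 m (4 s.f.).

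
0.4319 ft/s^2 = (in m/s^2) 1 ft/s^2 = 0.3048 m/s^2, so 0.4319 ft/s^2 = 0.4319 * 0.3048 = 0.13164312 m/s^2. Result: 0.13164312 m/s^2 ≈ 0.1316 m/s^2 (4 s.f.). Final answer: 0.1316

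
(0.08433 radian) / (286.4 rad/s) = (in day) 3.408e-09. Check: 0.08433 radian = 0.08433 rad. 286.4 rad/s is already in rad/s. Combine: 0.08433 rad / 286.4 rad/s = 0.00029444832 s. 1 day = 86400 s, so 0.00029444832 s = 0.00029444832 / 86400 = 3.4079667e-09 day ≈ 3.408e-09 day (4 s.f.).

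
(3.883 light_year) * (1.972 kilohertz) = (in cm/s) 7.244e+21. Check: 1 light_year = 9.4607305e+15 m, so 3.883 light_year = 3.883 * 9.4607305e+15 = 3.6736016e+16 m. 1 kilohertz = 1000 Hz, so 1.972 kilohertz = 1.972 * 1000 = 1972 Hz. Combine: 3.6736016e+16 m * 1972 Hz = 7.2443424e+19 m/s. 1 cm/s = 0.01 m/s, so 7.2443424e+19 m/s = 7.2443424e+19 / 0.01 = 7.2443424e+21 cm/s ≈ 7.244e+21 cm/s (4 s.f.).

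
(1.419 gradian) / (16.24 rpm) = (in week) 1 gradian = 0.015707963 rad, so 1.419 gradian = 1.419 * 0.015707963 = 0.0222896 rad. 1 rpm = 0.10471976 rad/s, so 16.24 rpm = 16.24 * 0.10471976 = 1.7006488 rad/s. Combine: 0.0222896 rad / 1.7006488 rad/s = 0.013106527 s. 1 week = 604800 s, so 0.013106527 s = 0.013106527 / 604800 = 2.1670845e-08 week ≈ 2.167e-08 week (4 s.f.). Final answer: 2.167e-08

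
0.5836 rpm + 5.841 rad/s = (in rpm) 56.36. Check: 1 rpm = 0.10471976 rad/s, so 0.5836 rpm = 0.5836 * 0.10471976 = 0.061114449 rad/s. 5.841 rad/s is already in rad/s. Sum: 0.061114449 + 5.841 = 5.9021144 rad/s. 1 rpm = 0.10471976 rad/s, so 5.9021144 rad/s = 5.9021144 / 0.10471976 = 56.361041 rpm ≈ 56.36 rpm (4 s.f.).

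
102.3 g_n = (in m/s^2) 1 g_n = 9.80665 m/s^2, so 102.3 g_n = 102.3 * 9.80665 = 1003.2203 m/s^2. Result: 1003.2203 m/s^2 ≈ 1003 m/s^2 (4 s.f.). Final answer: 1003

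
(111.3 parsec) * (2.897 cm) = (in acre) 2.459e+13. Check: 1 parsec = 3.0856776e+16 m, so 111.3 parsec = 111.3 * 3.0856776e+16 = 3.4343591e+18 m. 1 cm = 0.01 m, so 2.897 cm = 2.897 * 0.01 = 0.02897 m. Combine: 3.4343591e+18 m * 0.02897 m = 9.9493385e+16 m^2. 1 acre = 4046.8564 m^2, so 9.9493385e+16 m^2 = 9.9493385e+16 / 4046.8564 = 2.4585351e+13 acre ≈ 2.459e+13 acre (4 s.f.).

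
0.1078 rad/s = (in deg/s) 1 deg/s = 0.017453293 rad/s, so 0.1078 rad/s = 0.1078 / 0.017453293 = 6.176485 deg/s ≈ 6.176 deg/s (4 s.f.). Final answer: 6.176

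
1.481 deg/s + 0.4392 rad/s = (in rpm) 4.441. Check: 1 deg/s = 0.017453293 rad/s, so 1.481 deg/s = 1.481 * 0.017453293 = 0.025848326 rad/s. 0.4392 rad/s is already in rad/s. Sum: 0.025848326 + 0.4392 = 0.46504833 rad/s. 1 rpm = 0.10471976 rad/s, so 0.46504833 rad/s = 0.46504833 / 0.10471976 = 4.4408844 rpm ≈ 4.441 rpm (4 s.f.).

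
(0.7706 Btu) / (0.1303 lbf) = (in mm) 1 Btu = 1055.0559 J, so 0.7706 Btu = 0.7706 * 1055.0559 = 813.02604 J. 1 lbf = 4.4482216 N, so 0.1303 lbf = 0.1303 * 4.4482216 = 0.57960328 N. Combine: 813.02604 J / 0.57960328 N = 1402.7285 m. 1 mm = 0.001 m, so 1402.7285 m = 1402.7285 / 0.001 = 1402728.5 mm ≈ 1.403e+06 mm (4 s.f.). Final answer: 1.403e+06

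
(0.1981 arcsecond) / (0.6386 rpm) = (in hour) 3.989e-09. Check: 1 arcsecond = 4.8481368e-06 rad, so 0.1981 arcsecond = 0.1981 * 4.8481368e-06 = 9.604159e-07 rad. 1 rpm = 0.10471976 rad/s, so 0.6386 rpm = 0.6386 * 0.10471976 = 0.066874036 rad/s. Combine: 9.604159e-07 rad / 0.066874036 rad/s = 1.4361566e-05 s. 1 hour = 3600 s, so 1.4361566e-05 s = 1.4361566e-05 / 3600 = 3.989324e-09 hour ≈ 3.989e-09 hour (4 s.f.).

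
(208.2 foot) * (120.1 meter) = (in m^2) 7621. Check: 1 foot = 0.3048 m, so 208.2 foot = 208.2 * 0.3048 = 63.45936 m. 120.1 meter = 120.1 m. Combine: 63.45936 m * 120.1 m = 7621.4691 m^2. Result: 7621.4691 m^2 ≈ 7621 m^2 (4 s.f.).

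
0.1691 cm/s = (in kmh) 1 cm/s = 0.01 m/s, so 0.1691 cm/s = 0.1691 * 0.01 = 0.001691 m/s. 1 kmh = 0.27777778 m/s, so 0.001691 m/s = 0.001691 / 0.27777778 = 0.0060876 kmh ≈ 0.006088 kmh (4 s.f.). Final answer: 0.006088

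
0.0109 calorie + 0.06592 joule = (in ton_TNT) 1 calorie = 4.184 J, so 0.0109 calorie = 0.0109 * 4.184 = 0.0456056 J. 0.06592 joule = 0.06592 J. Sum: 0.0456056 + 0.06592 = 0.1115256 J. 1 ton_TNT = 4.184e+09 J, so 0.1115256 J = 0.1115256 / 4.184e+09 = 2.6655258e-11 ton_TNT ≈ 2.666e-11 ton_TNT (4 s.f.). Final answer: 2.666e-11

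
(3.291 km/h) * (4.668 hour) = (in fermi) 1 km/h = 0.27777778 m/s, so 3.291 km/h = 3.291 * 0.27777778 = 0.91416667 m/s. 1 hour = 3600 s, so 4.668 hour = 4.668 * 3600 = 16804.8 s. Combine: 0.91416667 m/s * 16804.8 s = 15362.388 m. 1 fermi = 1e-15 m, so 15362.388 m = 15362.388 / 1e-15 = 1.5362388e+19 fermi ≈ 1.536e+19 fermi (4 s.f.). Final answer: 1.536e+19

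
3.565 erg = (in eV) 1 erg = 1e-07 J, so 3.565 erg = 3.565 * 1e-07 = 3.565e-07 J. 1 eV = 1.6021766e-19 J, so 3.565e-07 J = 3.565e-07 / 1.6021766e-19 = 2.225098e+12 eV ≈ 2.225e+12 eV (4 s.f.). Final answer: 2.225e+12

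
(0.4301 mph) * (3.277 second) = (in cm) 63.01. Check: 1 mph = 0.44704 m/s, so 0.4301 mph = 0.4301 * 0.44704 = 0.1922719 m/s. 3.277 second = 3.277 s. Combine: 0.1922719 m/s * 3.277 s = 0.63007503 m. 1 cm = 0.01 m, so 0.63007503 m = 0.63007503 / 0.01 = 63.007503 cm ≈ 63.01 cm (4 s.f.).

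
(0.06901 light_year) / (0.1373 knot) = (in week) 1.528e+10. Check: 1 light_year = 9.4607305e+15 m, so 0.06901 light_year = 0.06901 * 9.4607305e+15 = 6.5288501e+14 m. 1 knot = 0.51444444 m/s, so 0.1373 knot = 0.1373 * 0.51444444 = 0.070633222 m/s. Combine: 6.5288501e+14 m / 0.070633222 m/s = 9.2433134e+15 s. 1 week = 604800 s, so 9.2433134e+15 s = 9.2433134e+15 / 604800 = 1.5283256e+10 week ≈ 1.528e+10 week (4 s.f.).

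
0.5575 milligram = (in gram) 0.0005575. Check: 1 milligram = 1e-06 kg, so 0.5575 milligram = 0.5575 * 1e-06 = 5.575e-07 kg. 1 gram = 0.001 kg, so 5.575e-07 kg = 5.575e-07 / 0.001 = 0.0005575 gram.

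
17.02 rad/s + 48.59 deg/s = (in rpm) 17.02 rad/s is already in rad/s. 1 deg/s = 0.017453293 rad/s, so 48.59 deg/s = 48.59 * 0.017453293 = 0.84805548 rad/s. Sum: 17.02 + 0.84805548 = 17.868055 rad/s. 1 rpm = 0.10471976 rad/s, so 17.868055 rad/s = 17.868055 / 0.10471976 = 170.62736 rpm ≈ 170.6 rpm (4 s.f.). Final answer: 170.6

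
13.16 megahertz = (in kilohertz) 1 megahertz = 1000000 Hz, so 13.16 megahertz = 13.16 * 1000000 = 13160000 Hz. 1 kilohertz = 1000 Hz, so 13160000 Hz = 13160000 / 1000 = 13160 kilohertz ≈ 1.316e+04 kilohertz (4 s.f.). Final answer: 1.316e+04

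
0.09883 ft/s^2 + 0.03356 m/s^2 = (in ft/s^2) 0.2089. Check: 1 ft/s^2 = 0.3048 m/s^2, so 0.09883 ft/s^2 = 0.09883 * 0.3048 = 0.030123384 m/s^2. 0.03356 m/s^2 is already in m/s^2. Sum: 0.030123384 + 0.03356 = 0.063683384 m/s^2. 1 ft/s^2 = 0.3048 m/s^2, so 0.063683384 m/s^2 = 0.063683384 / 0.3048 = 0.20893499 ft/s^2 ≈ 0.2089 ft/s^2 (4 s.f.).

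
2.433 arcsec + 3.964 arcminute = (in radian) 0.001165. Check: 1 arcsec = 4.8481368e-06 rad, so 2.433 arcsec = 2.433 * 4.8481368e-06 = 1.1795517e-05 rad. 1 arcminute = 0.00029088821 rad, so 3.964 arcminute = 3.964 * 0.00029088821 = 0.0011530809 rad. Sum: 1.1795517e-05 + 0.0011530809 = 0.0011648764 rad. 0.0011648764 rad = 0.0011648764 radian ≈ 0.001165 radian (4 s.f.).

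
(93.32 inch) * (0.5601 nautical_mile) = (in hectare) 0.2459. Check: 1 inch = 0.0254 m, so 93.32 inch = 93.32 * 0.0254 = 2.370328 m. 1 nautical_mile = 1852 m, so 0.5601 nautical_mile = 0.5601 * 1852 = 1037.3052 m. Combine: 2.370328 m * 1037.3052 m = 2458.7536 m^2. 1 hectare = 10000 m^2, so 2458.7536 m^2 = 2458.7536 / 10000 = 0.24587536 hectare ≈ 0.2459 hectare (4 s.f.).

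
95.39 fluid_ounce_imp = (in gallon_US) 0.716. Check: 1 fluid_ounce_imp = 2.8413063e-05 m^3, so 95.39 fluid_ounce_imp = 95.39 * 2.8413063e-05 = 0.002710322 m^3. 1 gallon_US = 0.0037854118 m^3, so 0.002710322 m^3 = 0.002710322 / 0.0037854118 = 0.71599133 gallon_US ≈ 0.716 gallon_US (4 s.f.).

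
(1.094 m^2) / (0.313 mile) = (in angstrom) 1.094 m^2 is already in m^2. 1 mile = 1609.344 m, so 0.313 mile = 0.313 * 1609.344 = 503.72467 m. Combine: 1.094 m^2 / 503.72467 m = 0.0021718214 m. 1 angstrom = 1e-10 m, so 0.0021718214 m = 0.0021718214 / 1e-10 = 21718214 angstrom ≈ 2.172e+07 angstrom (4 s.f.). Final answer: 2.172e+07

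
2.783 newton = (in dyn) 2.783 newton = 2.783 N. 1 dyn = 1e-05 N, so 2.783 N = 2.783 / 1e-05 = 278300 dyn ≈ 2.783e+05 dyn (4 s.f.). Final answer: 2.783e+05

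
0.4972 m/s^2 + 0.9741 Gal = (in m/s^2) 0.4972 m/s^2 is already in m/s^2. 1 Gal = 0.01 m/s^2, so 0.9741 Gal = 0.9741 * 0.01 = 0.009741 m/s^2. Sum: 0.4972 + 0.009741 = 0.506941 m/s^2. Result: 0.506941 m/s^2 ≈ 0.5069 m/s^2 (4 s.f.). Final answer: 0.5069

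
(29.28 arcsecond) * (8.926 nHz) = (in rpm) 1.21e-11. Check: 1 arcsecond = 4.8481368e-06 rad, so 29.28 arcsecond = 29.28 * 4.8481368e-06 = 0.00014195345 rad. 1 nHz = 1e-09 Hz, so 8.926 nHz = 8.926 * 1e-09 = 8.926e-09 Hz. Combine: 0.00014195345 rad * 8.926e-09 Hz = 1.2670765e-12 rad/s. 1 rpm = 0.10471976 rad/s, so 1.2670765e-12 rad/s = 1.2670765e-12 / 0.10471976 = 1.2099689e-11 rpm ≈ 1.21e-11 rpm (4 s.f.).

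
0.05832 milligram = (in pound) 1 milligram = 1e-06 kg, so 0.05832 milligram = 0.05832 * 1e-06 = 5.832e-08 kg. 1 pound = 0.45359237 kg, so 5.832e-08 kg = 5.832e-08 / 0.45359237 = 1.2857359e-07 pound ≈ 1.286e-07 pound (4 s.f.). Final answer: 1.286e-07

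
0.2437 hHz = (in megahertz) 1 hHz = 100 Hz, so 0.2437 hHz = 0.2437 * 100 = 24.37 Hz. 1 megahertz = 1000000 Hz, so 24.37 Hz = 24.37 / 1000000 = 2.437e-05 megahertz. Final answer: 2.437e-05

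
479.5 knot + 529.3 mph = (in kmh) 1 knot = 0.51444444 m/s, so 479.5 knot = 479.5 * 0.51444444 = 246.67611 m/s. 1 mph = 0.44704 m/s, so 529.3 mph = 529.3 * 0.44704 = 236.61827 m/s. Sum: 246.67611 + 236.61827 = 483.29438 m/s. 1 kmh = 0.27777778 m/s, so 483.29438 m/s = 483.29438 / 0.27777778 = 1739.8598 kmh ≈ 1740 kmh (4 s.f.). Final answer: 1740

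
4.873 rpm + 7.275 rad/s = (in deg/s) 446.1. Check: 1 rpm = 0.10471976 rad/s, so 4.873 rpm = 4.873 * 0.10471976 = 0.51029937 rad/s. 7.275 rad/s is already in rad/s. Sum: 0.51029937 + 7.275 = 7.7852994 rad/s. 1 deg/s = 0.017453293 rad/s, so 7.7852994 rad/s = 7.7852994 / 0.017453293 = 446.0648 deg/s ≈ 446.1 deg/s (4 s.f.).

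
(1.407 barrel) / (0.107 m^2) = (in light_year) 2.21e-16. Check: 1 barrel = 0.15898729 m^3, so 1.407 barrel = 1.407 * 0.15898729 = 0.22369512 m^3. 0.107 m^2 is already in m^2. Combine: 0.22369512 m^3 / 0.107 m^2 = 2.0906086 m. 1 light_year = 9.4607305e+15 m, so 2.0906086 m = 2.0906086 / 9.4607305e+15 = 2.2097751e-16 light_year ≈ 2.21e-16 light_year (4 s.f.).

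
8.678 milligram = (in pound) 1.913e-05. Check: 1 milligram = 1e-06 kg, so 8.678 milligram = 8.678 * 1e-06 = 8.678e-06 kg. 1 pound = 0.45359237 kg, so 8.678e-06 kg = 8.678e-06 / 0.45359237 = 1.9131715e-05 pound ≈ 1.913e-05 pound (4 s.f.).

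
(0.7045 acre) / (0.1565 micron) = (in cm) 1.822e+12. Check: 1 acre = 4046.8564 m^2, so 0.7045 acre = 0.7045 * 4046.8564 = 2851.0103 m^2. 1 micron = 1e-06 m, so 0.1565 micron = 0.1565 * 1e-06 = 1.565e-07 m. Combine: 2851.0103 m^2 / 1.565e-07 m = 1.8217319e+10 m. 1 cm = 0.01 m, so 1.8217319e+10 m = 1.8217319e+10 / 0.01 = 1.8217319e+12 cm ≈ 1.822e+12 cm (4 s.f.).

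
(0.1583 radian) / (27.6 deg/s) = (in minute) 0.005477. Check: 0.1583 radian = 0.1583 rad. 1 deg/s = 0.017453293 rad/s, so 27.6 deg/s = 27.6 * 0.017453293 = 0.48171087 rad/s. Combine: 0.1583 rad / 0.48171087 rad/s = 0.32862036 s. 1 minute = 60 s, so 0.32862036 s = 0.32862036 / 60 = 0.005477006 minute ≈ 0.005477 minute (4 s.f.).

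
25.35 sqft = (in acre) 0.000582. Check: 1 sqft = 0.09290304 m^2, so 25.35 sqft = 25.35 * 0.09290304 = 2.3550921 m^2. 1 acre = 4046.8564 m^2, so 2.3550921 m^2 = 2.3550921 / 4046.8564 = 0.00058195592 acre ≈ 0.000582 acre (4 s.f.).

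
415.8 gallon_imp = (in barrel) 11.89. Check: 1 gallon_imp = 0.00454609 m^3, so 415.8 gallon_imp = 415.8 * 0.00454609 = 1.8902642 m^3. 1 barrel = 0.15898729 m^3, so 1.8902642 m^3 = 1.8902642 / 0.15898729 = 11.889404 barrel ≈ 11.89 barrel (4 s.f.).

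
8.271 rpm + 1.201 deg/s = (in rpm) 8.471. Check: 1 rpm = 0.10471976 rad/s, so 8.271 rpm = 8.271 * 0.10471976 = 0.86613709 rad/s. 1 deg/s = 0.017453293 rad/s, so 1.201 deg/s = 1.201 * 0.017453293 = 0.020961404 rad/s. Sum: 0.86613709 + 0.020961404 = 0.8870985 rad/s. 1 rpm = 0.10471976 rad/s, so 0.8870985 rad/s = 0.8870985 / 0.10471976 = 8.4711667 rpm ≈ 8.471 rpm (4 s.f.).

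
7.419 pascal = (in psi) 7.419 pascal = 7.419 Pa. 1 psi = 6894.7573 Pa, so 7.419 Pa = 7.419 / 6894.7573 = 0.001076035 psi ≈ 0.001076 psi (4 s.f.). Final answer: 0.001076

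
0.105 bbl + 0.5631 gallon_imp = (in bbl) 0.1211. Check: 1 bbl = 0.15898729 m^3, so 0.105 bbl = 0.105 * 0.15898729 = 0.016693666 m^3. 1 gallon_imp = 0.00454609 m^3, so 0.5631 gallon_imp = 0.5631 * 0.00454609 = 0.0025599033 m^3. Sum: 0.016693666 + 0.0025599033 = 0.019253569 m^3. 1 bbl = 0.15898729 m^3, so 0.019253569 m^3 = 0.019253569 / 0.15898729 = 0.12110131 bbl ≈ 0.1211 bbl (4 s.f.).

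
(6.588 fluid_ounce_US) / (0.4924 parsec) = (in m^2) 1 fluid_ounce_US = 2.957353e-05 m^3, so 6.588 fluid_ounce_US = 6.588 * 2.957353e-05 = 0.00019483041 m^3. 1 parsec = 3.0856776e+16 m, so 0.4924 parsec = 0.4924 * 3.0856776e+16 = 1.5193876e+16 m. Combine: 0.00019483041 m^3 / 1.5193876e+16 m = 1.2822956e-20 m^2. Result: 1.2822956e-20 m^2 ≈ 1.282e-20 m^2 (4 s.f.). Final answer: 1.282e-20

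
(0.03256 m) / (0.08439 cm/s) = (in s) 0.03256 m is already in m. 1 cm/s = 0.01 m/s, so 0.08439 cm/s = 0.08439 * 0.01 = 0.0008439 m/s. Combine: 0.03256 m / 0.0008439 m/s = 38.58277 s. Result: 38.58277 s ≈ 38.58 s (4 s.f.). Final answer: 38.58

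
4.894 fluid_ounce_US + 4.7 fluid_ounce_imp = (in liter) 0.2783. Check: 1 fluid_ounce_US = 2.957353e-05 m^3, so 4.894 fluid_ounce_US = 4.894 * 2.957353e-05 = 0.00014473285 m^3. 1 fluid_ounce_imp = 2.8413063e-05 m^3, so 4.7 fluid_ounce_imp = 4.7 * 2.8413063e-05 = 0.00013354139 m^3. Sum: 0.00014473285 + 0.00013354139 = 0.00027827425 m^3. 1 liter = 0.001 m^3, so 0.00027827425 m^3 = 0.00027827425 / 0.001 = 0.27827425 liter ≈ 0.2783 liter (4 s.f.).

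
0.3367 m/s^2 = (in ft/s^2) 1.105. Check: 1 ft/s^2 = 0.3048 m/s^2, so 0.3367 m/s^2 = 0.3367 / 0.3048 = 1.1046588 ft/s^2 ≈ 1.105 ft/s^2 (4 s.f.).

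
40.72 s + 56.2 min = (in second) 3413. Check: 40.72 s is already in s. 1 min = 60 s, so 56.2 min = 56.2 * 60 = 3372 s. Sum: 40.72 + 3372 = 3412.72 s. 3412.72 s = 3412.72 second ≈ 3413 second (4 s.f.).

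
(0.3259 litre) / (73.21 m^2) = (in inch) 0.0001753. Check: 1 litre = 0.001 m^3, so 0.3259 litre = 0.3259 * 0.001 = 0.0003259 m^3. 73.21 m^2 is already in m^2. Combine: 0.0003259 m^3 / 73.21 m^2 = 4.4515777e-06 m. 1 inch = 0.0254 m, so 4.4515777e-06 m = 4.4515777e-06 / 0.0254 = 0.00017525896 inch ≈ 0.0001753 inch (4 s.f.).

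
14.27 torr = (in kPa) 1 torr = 133.32237 Pa, so 14.27 torr = 14.27 * 133.32237 = 1902.5102 Pa. 1 kPa = 1000 Pa, so 1902.5102 Pa = 1902.5102 / 1000 = 1.9025102 kPa ≈ 1.903 kPa (4 s.f.). Final answer: 1.903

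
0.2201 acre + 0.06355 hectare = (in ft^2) 1 acre = 4046.8564 m^2, so 0.2201 acre = 0.2201 * 4046.8564 = 890.7131 m^2. 1 hectare = 10000 m^2, so 0.06355 hectare = 0.06355 * 10000 = 635.5 m^2. Sum: 890.7131 + 635.5 = 1526.2131 m^2. 1 ft^2 = 0.09290304 m^2, so 1526.2131 m^2 = 1526.2131 / 0.09290304 = 16428.021 ft^2 ≈ 1.643e+04 ft^2 (4 s.f.). Final answer: 1.643e+04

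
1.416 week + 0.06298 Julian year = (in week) 1 week = 604800 s, so 1.416 week = 1.416 * 604800 = 856396.8 s. 1 Julian year = 31557600 s, so 0.06298 Julian year = 0.06298 * 31557600 = 1987497.6 s. Sum: 856396.8 + 1987497.6 = 2843894.4 s. 1 week = 604800 s, so 2843894.4 s = 2843894.4 / 604800 = 4.7022064 week ≈ 4.702 week (4 s.f.). Final answer: 4.702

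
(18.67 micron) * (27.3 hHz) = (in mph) 0.114. Check: 1 micron = 1e-06 m, so 18.67 micron = 18.67 * 1e-06 = 1.867e-05 m. 1 hHz = 100 Hz, so 27.3 hHz = 27.3 * 100 = 2730 Hz. Combine: 1.867e-05 m * 2730 Hz = 0.0509691 m/s. 1 mph = 0.44704 m/s, so 0.0509691 m/s = 0.0509691 / 0.44704 = 0.11401463 mph ≈ 0.114 mph (4 s.f.).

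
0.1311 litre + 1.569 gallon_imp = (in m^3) 1 litre = 0.001 m^3, so 0.1311 litre = 0.1311 * 0.001 = 0.0001311 m^3. 1 gallon_imp = 0.00454609 m^3, so 1.569 gallon_imp = 1.569 * 0.00454609 = 0.0071328152 m^3. Sum: 0.0001311 + 0.0071328152 = 0.0072639152 m^3. Result: 0.0072639152 m^3 ≈ 0.007264 m^3 (4 s.f.). Final answer: 0.007264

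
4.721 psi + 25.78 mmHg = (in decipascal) 3.599e+05. Check: 1 psi = 6894.7573 Pa, so 4.721 psi = 4.721 * 6894.7573 = 32550.149 Pa. 1 mmHg = 133.32237 Pa, so 25.78 mmHg = 25.78 * 133.32237 = 3437.0507 Pa. Sum: 32550.149 + 3437.0507 = 35987.2 Pa. 1 decipascal = 0.1 Pa, so 35987.2 Pa = 35987.2 / 0.1 = 359872 decipascal ≈ 3.599e+05 decipascal (4 s.f.).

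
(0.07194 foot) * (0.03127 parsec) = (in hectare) 2.116e+09. Check: 1 foot = 0.3048 m, so 0.07194 foot = 0.07194 * 0.3048 = 0.021927312 m. 1 parsec = 3.0856776e+16 m, so 0.03127 parsec = 0.03127 * 3.0856776e+16 = 9.6489138e+14 m. Combine: 0.021927312 m * 9.6489138e+14 m = 2.1157474e+13 m^2. 1 hectare = 10000 m^2, so 2.1157474e+13 m^2 = 2.1157474e+13 / 10000 = 2.1157474e+09 hectare ≈ 2.116e+09 hectare (4 s.f.).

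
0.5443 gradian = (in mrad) 8.55. Check: 1 gradian = 0.015707963 rad, so 0.5443 gradian = 0.5443 * 0.015707963 = 0.0085498444 rad. 1 mrad = 0.001 rad, so 0.0085498444 rad = 0.0085498444 / 0.001 = 8.5498444 mrad ≈ 8.55 mrad (4 s.f.).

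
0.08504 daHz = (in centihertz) 1 daHz = 10 Hz, so 0.08504 daHz = 0.08504 * 10 = 0.8504 Hz. 1 centihertz = 0.01 Hz, so 0.8504 Hz = 0.8504 / 0.01 = 85.04 centihertz. Final answer: 85.04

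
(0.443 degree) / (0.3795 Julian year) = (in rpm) 1 degree = 0.017453293 rad, so 0.443 degree = 0.443 * 0.017453293 = 0.0077318086 rad. 1 Julian year = 31557600 s, so 0.3795 Julian year = 0.3795 * 31557600 = 11976109 s. Combine: 0.0077318086 rad / 11976109 s = 6.4560271e-10 rad/s. 1 rpm = 0.10471976 rad/s, so 6.4560271e-10 rad/s = 6.4560271e-10 / 0.10471976 = 6.1650518e-09 rpm ≈ 6.165e-09 rpm (4 s.f.). Final answer: 6.165e-09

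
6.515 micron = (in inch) 1 micron = 1e-06 m, so 6.515 micron = 6.515 * 1e-06 = 6.515e-06 m. 1 inch = 0.0254 m, so 6.515e-06 m = 6.515e-06 / 0.0254 = 0.00025649606 inch ≈ 0.0002565 inch (4 s.f.). Final answer: 0.0002565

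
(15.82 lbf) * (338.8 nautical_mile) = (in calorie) 1 lbf = 4.4482216 N, so 15.82 lbf = 15.82 * 4.4482216 = 70.370866 N. 1 nautical_mile = 1852 m, so 338.8 nautical_mile = 338.8 * 1852 = 627457.6 m. Combine: 70.370866 N * 627457.6 m = 44154735 J. 1 calorie = 4.184 J, so 44154735 J = 44154735 / 4.184 = 10553235 calorie ≈ 1.055e+07 calorie (4 s.f.). Final answer: 1.055e+07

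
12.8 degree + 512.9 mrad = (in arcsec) 1 degree = 0.017453293 rad, so 12.8 degree = 12.8 * 0.017453293 = 0.22340214 rad. 1 mrad = 0.001 rad, so 512.9 mrad = 512.9 * 0.001 = 0.5129 rad. Sum: 0.22340214 + 0.5129 = 0.73630214 rad. 1 arcsec = 4.8481368e-06 rad, so 0.73630214 rad = 0.73630214 / 4.8481368e-06 = 151873.22 arcsec ≈ 1.519e+05 arcsec (4 s.f.). Final answer: 1.519e+05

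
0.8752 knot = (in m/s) 1 knot = 0.51444444 m/s, so 0.8752 knot = 0.8752 * 0.51444444 = 0.45024178 m/s. Result: 0.45024178 m/s ≈ 0.4502 m/s (4 s.f.). Final answer: 0.4502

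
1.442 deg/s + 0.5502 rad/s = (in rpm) 1 deg/s = 0.017453293 rad/s, so 1.442 deg/s = 1.442 * 0.017453293 = 0.025167648 rad/s. 0.5502 rad/s is already in rad/s. Sum: 0.025167648 + 0.5502 = 0.57536765 rad/s. 1 rpm = 0.10471976 rad/s, so 0.57536765 rad/s = 0.57536765 / 0.10471976 = 5.4943563 rpm ≈ 5.494 rpm (4 s.f.). Final answer: 5.494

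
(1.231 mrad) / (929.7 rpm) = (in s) 1.264e-05. Check: 1 mrad = 0.001 rad, so 1.231 mrad = 1.231 * 0.001 = 0.001231 rad. 1 rpm = 0.10471976 rad/s, so 929.7 rpm = 929.7 * 0.10471976 = 97.357956 rad/s. Combine: 0.001231 rad / 97.357956 rad/s = 1.2644062e-05 s. Result: 1.2644062e-05 s ≈ 1.264e-05 s (4 s.f.).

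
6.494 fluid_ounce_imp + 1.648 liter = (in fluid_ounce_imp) 1 fluid_ounce_imp = 2.8413063e-05 m^3, so 6.494 fluid_ounce_imp = 6.494 * 2.8413063e-05 = 0.00018451443 m^3. 1 liter = 0.001 m^3, so 1.648 liter = 1.648 * 0.001 = 0.001648 m^3. Sum: 0.00018451443 + 0.001648 = 0.0018325144 m^3. 1 fluid_ounce_imp = 2.8413063e-05 m^3, so 0.0018325144 m^3 = 0.0018325144 / 2.8413063e-05 = 64.495491 fluid_ounce_imp ≈ 64.5 fluid_ounce_imp (4 s.f.). Final answer: 64.5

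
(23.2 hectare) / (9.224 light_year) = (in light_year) 1 hectare = 10000 m^2, so 23.2 hectare = 23.2 * 10000 = 232000 m^2. 1 light_year = 9.4607305e+15 m, so 9.224 light_year = 9.224 * 9.4607305e+15 = 8.7265778e+16 m. Combine: 232000 m^2 / 8.7265778e+16 m = 2.658545e-12 m. 1 light_year = 9.4607305e+15 m, so 2.658545e-12 m = 2.658545e-12 / 9.4607305e+15 = 2.8100843e-28 light_year ≈ 2.81e-28 light_year (4 s.f.). Final answer: 2.81e-28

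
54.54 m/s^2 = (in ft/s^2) 1 ft/s^2 = 0.3048 m/s^2, so 54.54 m/s^2 = 54.54 / 0.3048 = 178.93701 ft/s^2 ≈ 178.9 ft/s^2 (4 s.f.). Final answer: 178.9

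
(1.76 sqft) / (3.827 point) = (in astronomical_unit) 8.096e-10. Check: 1 sqft = 0.09290304 m^2, so 1.76 sqft = 1.76 * 0.09290304 = 0.16350935 m^2. 1 point = 0.00035277778 m, so 3.827 point = 3.827 * 0.00035277778 = 0.0013500806 m. Combine: 0.16350935 m^2 / 0.0013500806 m = 121.11081 m. 1 astronomical_unit = 1.4959787e+11 m, so 121.11081 m = 121.11081 / 1.4959787e+11 = 8.0957576e-10 astronomical_unit ≈ 8.096e-10 astronomical_unit (4 s.f.).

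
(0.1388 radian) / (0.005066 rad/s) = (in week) 0.1388 radian = 0.1388 rad. 0.005066 rad/s is already in rad/s. Combine: 0.1388 rad / 0.005066 rad/s = 27.398342 s. 1 week = 604800 s, so 27.398342 s = 27.398342 / 604800 = 4.5301491e-05 week ≈ 4.53e-05 week (4 s.f.). Final answer: 4.53e-05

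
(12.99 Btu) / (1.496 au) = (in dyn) 1 Btu = 1055.0559 J, so 12.99 Btu = 12.99 * 1055.0559 = 13705.176 J. 1 au = 1.4959787e+11 m, so 1.496 au = 1.496 * 1.4959787e+11 = 2.2379841e+11 m. Combine: 13705.176 J / 2.2379841e+11 m = 6.123893e-08 N. 1 dyn = 1e-05 N, so 6.123893e-08 N = 6.123893e-08 / 1e-05 = 0.006123893 dyn ≈ 0.006124 dyn (4 s.f.). Final answer: 0.006124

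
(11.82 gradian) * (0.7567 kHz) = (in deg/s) 8050. Check: 1 gradian = 0.015707963 rad, so 11.82 gradian = 11.82 * 0.015707963 = 0.18566813 rad. 1 kHz = 1000 Hz, so 0.7567 kHz = 0.7567 * 1000 = 756.7 Hz. Combine: 0.18566813 rad * 756.7 Hz = 140.49507 rad/s. 1 deg/s = 0.017453293 rad/s, so 140.49507 rad/s = 140.49507 / 0.017453293 = 8049.7746 deg/s ≈ 8050 deg/s (4 s.f.).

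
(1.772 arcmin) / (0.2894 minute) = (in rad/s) 1 arcmin = 0.00029088821 rad, so 1.772 arcmin = 1.772 * 0.00029088821 = 0.00051545391 rad. 1 minute = 60 s, so 0.2894 minute = 0.2894 * 60 = 17.364 s. Combine: 0.00051545391 rad / 17.364 s = 2.9685205e-05 rad/s. Result: 2.9685205e-05 rad/s ≈ 2.969e-05 rad/s (4 s.f.). Final answer: 2.969e-05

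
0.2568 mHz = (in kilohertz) 1 mHz = 0.001 Hz, so 0.2568 mHz = 0.2568 * 0.001 = 0.0002568 Hz. 1 kilohertz = 1000 Hz, so 0.0002568 Hz = 0.0002568 / 1000 = 2.568e-07 kilohertz. Final answer: 2.568e-07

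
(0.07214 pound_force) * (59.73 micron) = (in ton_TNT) 4.581e-15. Check: 1 pound_force = 4.4482216 N, so 0.07214 pound_force = 0.07214 * 4.4482216 = 0.32089471 N. 1 micron = 1e-06 m, so 59.73 micron = 59.73 * 1e-06 = 5.973e-05 m. Combine: 0.32089471 N * 5.973e-05 m = 1.9167041e-05 J. 1 ton_TNT = 4.184e+09 J, so 1.9167041e-05 J = 1.9167041e-05 / 4.184e+09 = 4.5810327e-15 ton_TNT ≈ 4.581e-15 ton_TNT (4 s.f.).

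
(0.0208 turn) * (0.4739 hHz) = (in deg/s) 354.9. Check: 1 turn = 6.2831853 rad, so 0.0208 turn = 0.0208 * 6.2831853 = 0.13069025 rad. 1 hHz = 100 Hz, so 0.4739 hHz = 0.4739 * 100 = 47.39 Hz. Combine: 0.13069025 rad * 47.39 Hz = 6.1934112 rad/s. 1 deg/s = 0.017453293 rad/s, so 6.1934112 rad/s = 6.1934112 / 0.017453293 = 354.85632 deg/s ≈ 354.9 deg/s (4 s.f.).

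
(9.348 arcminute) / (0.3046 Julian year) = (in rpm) 1 arcminute = 0.00029088821 rad, so 9.348 arcminute = 9.348 * 0.00029088821 = 0.002719223 rad. 1 Julian year = 31557600 s, so 0.3046 Julian year = 0.3046 * 31557600 = 9612445 s. Combine: 0.002719223 rad / 9612445 s = 2.8288567e-10 rad/s. 1 rpm = 0.10471976 rad/s, so 2.8288567e-10 rad/s = 2.8288567e-10 / 0.10471976 = 2.7013592e-09 rpm ≈ 2.701e-09 rpm (4 s.f.). Final answer: 2.701e-09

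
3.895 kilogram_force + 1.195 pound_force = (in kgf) 4.437. Check: 1 kilogram_force = 9.80665 N, so 3.895 kilogram_force = 3.895 * 9.80665 = 38.196902 N. 1 pound_force = 4.4482216 N, so 1.195 pound_force = 1.195 * 4.4482216 = 5.3156248 N. Sum: 38.196902 + 5.3156248 = 43.512527 N. 1 kgf = 9.80665 N, so 43.512527 N = 43.512527 / 9.80665 = 4.4370429 kgf ≈ 4.437 kgf (4 s.f.).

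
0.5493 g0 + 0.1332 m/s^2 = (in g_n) 1 g0 = 9.80665 m/s^2, so 0.5493 g0 = 0.5493 * 9.80665 = 5.3867928 m/s^2. 0.1332 m/s^2 is already in m/s^2. Sum: 5.3867928 + 0.1332 = 5.5199928 m/s^2. 1 g_n = 9.80665 m/s^2, so 5.5199928 m/s^2 = 5.5199928 / 9.80665 = 0.56288262 g_n ≈ 0.5629 g_n (4 s.f.). Final answer: 0.5629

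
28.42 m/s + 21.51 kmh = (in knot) 66.86. Check: 28.42 m/s is already in m/s. 1 kmh = 0.27777778 m/s, so 21.51 kmh = 21.51 * 0.27777778 = 5.975 m/s. Sum: 28.42 + 5.975 = 34.395 m/s. 1 knot = 0.51444444 m/s, so 34.395 m/s = 34.395 / 0.51444444 = 66.858531 knot ≈ 66.86 knot (4 s.f.).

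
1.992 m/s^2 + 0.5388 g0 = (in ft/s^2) 23.87. Check: 1.992 m/s^2 is already in m/s^2. 1 g0 = 9.80665 m/s^2, so 0.5388 g0 = 0.5388 * 9.80665 = 5.283823 m/s^2. Sum: 1.992 + 5.283823 = 7.275823 m/s^2. 1 ft/s^2 = 0.3048 m/s^2, so 7.275823 m/s^2 = 7.275823 / 0.3048 = 23.87081 ft/s^2 ≈ 23.87 ft/s^2 (4 s.f.).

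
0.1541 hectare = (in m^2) 1 hectare = 10000 m^2, so 0.1541 hectare = 0.1541 * 10000 = 1541 m^2. Result: 1541 m^2. Final answer: 1541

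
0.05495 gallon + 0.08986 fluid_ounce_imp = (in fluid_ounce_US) 1 gallon = 0.0037854118 m^3, so 0.05495 gallon = 0.05495 * 0.0037854118 = 0.00020800838 m^3. 1 fluid_ounce_imp = 2.8413063e-05 m^3, so 0.08986 fluid_ounce_imp = 0.08986 * 2.8413063e-05 = 2.5531978e-06 m^3. Sum: 0.00020800838 + 2.5531978e-06 = 0.00021056158 m^3. 1 fluid_ounce_US = 2.957353e-05 m^3, so 0.00021056158 m^3 = 0.00021056158 / 2.957353e-05 = 7.1199339 fluid_ounce_US ≈ 7.12 fluid_ounce_US (4 s.f.). Final answer: 7.12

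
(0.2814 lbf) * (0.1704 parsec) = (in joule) 6.582e+15. Check: 1 lbf = 4.4482216 N, so 0.2814 lbf = 0.2814 * 4.4482216 = 1.2517296 N. 1 parsec = 3.0856776e+16 m, so 0.1704 parsec = 0.1704 * 3.0856776e+16 = 5.2579946e+15 m. Combine: 1.2517296 N * 5.2579946e+15 m = 6.5815873e+15 J. 6.5815873e+15 J = 6.5815873e+15 joule ≈ 6.582e+15 joule (4 s.f.).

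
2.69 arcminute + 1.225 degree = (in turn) 0.003527. Check: 1 arcminute = 0.00029088821 rad, so 2.69 arcminute = 2.69 * 0.00029088821 = 0.00078248928 rad. 1 degree = 0.017453293 rad, so 1.225 degree = 1.225 * 0.017453293 = 0.021380283 rad. Sum: 0.00078248928 + 0.021380283 = 0.022162773 rad. 1 turn = 6.2831853 rad, so 0.022162773 rad = 0.022162773 / 6.2831853 = 0.0035273148 turn ≈ 0.003527 turn (4 s.f.).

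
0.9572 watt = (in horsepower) 0.001284. Check: 0.9572 watt = 0.9572 W. 1 horsepower = 745.69987 W, so 0.9572 W = 0.9572 / 745.69987 = 0.0012836263 horsepower ≈ 0.001284 horsepower (4 s.f.).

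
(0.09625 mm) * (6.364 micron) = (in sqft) 1 mm = 0.001 m, so 0.09625 mm = 0.09625 * 0.001 = 9.625e-05 m. 1 micron = 1e-06 m, so 6.364 micron = 6.364 * 1e-06 = 6.364e-06 m. Combine: 9.625e-05 m * 6.364e-06 m = 6.12535e-10 m^2. 1 sqft = 0.09290304 m^2, so 6.12535e-10 m^2 = 6.12535e-10 / 0.09290304 = 6.5932719e-09 sqft ≈ 6.593e-09 sqft (4 s.f.). Final answer: 6.593e-09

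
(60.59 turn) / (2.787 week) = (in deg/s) 0.01294. Check: 1 turn = 6.2831853 rad, so 60.59 turn = 60.59 * 6.2831853 = 380.6982 rad. 1 week = 604800 s, so 2.787 week = 2.787 * 604800 = 1685577.6 s. Combine: 380.6982 rad / 1685577.6 s = 0.00022585623 rad/s. 1 deg/s = 0.017453293 rad/s, so 0.00022585623 rad/s = 0.00022585623 / 0.017453293 = 0.012940609 deg/s ≈ 0.01294 deg/s (4 s.f.).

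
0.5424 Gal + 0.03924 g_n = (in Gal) 39.02. Check: 1 Gal = 0.01 m/s^2, so 0.5424 Gal = 0.5424 * 0.01 = 0.005424 m/s^2. 1 g_n = 9.80665 m/s^2, so 0.03924 g_n = 0.03924 * 9.80665 = 0.38481295 m/s^2. Sum: 0.005424 + 0.38481295 = 0.39023695 m/s^2. 1 Gal = 0.01 m/s^2, so 0.39023695 m/s^2 = 0.39023695 / 0.01 = 39.023695 Gal ≈ 39.02 Gal (4 s.f.).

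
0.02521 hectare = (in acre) 1 hectare = 10000 m^2, so 0.02521 hectare = 0.02521 * 10000 = 252.1 m^2. 1 acre = 4046.8564 m^2, so 252.1 m^2 = 252.1 / 4046.8564 = 0.062295267 acre ≈ 0.0623 acre (4 s.f.). Final answer: 0.0623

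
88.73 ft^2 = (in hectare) 1 ft^2 = 0.09290304 m^2, so 88.73 ft^2 = 88.73 * 0.09290304 = 8.2432867 m^2. 1 hectare = 10000 m^2, so 8.2432867 m^2 = 8.2432867 / 10000 = 0.00082432867 hectare ≈ 0.0008243 hectare (4 s.f.). Final answer: 0.0008243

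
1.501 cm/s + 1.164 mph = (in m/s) 1 cm/s = 0.01 m/s, so 1.501 cm/s = 1.501 * 0.01 = 0.01501 m/s. 1 mph = 0.44704 m/s, so 1.164 mph = 1.164 * 0.44704 = 0.52035456 m/s. Sum: 0.01501 + 0.52035456 = 0.53536456 m/s. Result: 0.53536456 m/s ≈ 0.5354 m/s (4 s.f.). Final answer: 0.5354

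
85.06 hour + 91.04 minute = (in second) 1 hour = 3600 s, so 85.06 hour = 85.06 * 3600 = 306216 s. 1 minute = 60 s, so 91.04 minute = 91.04 * 60 = 5462.4 s. Sum: 306216 + 5462.4 = 311678.4 s. 311678.4 s = 311678.4 second ≈ 3.117e+05 second (4 s.f.). Final answer: 3.117e+05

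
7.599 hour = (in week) 0.04523. Check: 1 hour = 3600 s, so 7.599 hour = 7.599 * 3600 = 27356.4 s. 1 week = 604800 s, so 27356.4 s = 27356.4 / 604800 = 0.045232143 week ≈ 0.04523 week (4 s.f.).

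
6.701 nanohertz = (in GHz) 6.701e-18. Check: 1 nanohertz = 1e-09 Hz, so 6.701 nanohertz = 6.701 * 1e-09 = 6.701e-09 Hz. 1 GHz = 1e+09 Hz, so 6.701e-09 Hz = 6.701e-09 / 1e+09 = 6.701e-18 GHz.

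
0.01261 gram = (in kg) 1 gram = 0.001 kg, so 0.01261 gram = 0.01261 * 0.001 = 1.261e-05 kg. Result: 1.261e-05 kg. Final answer: 1.261e-05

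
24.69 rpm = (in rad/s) 1 rpm = 0.10471976 rad/s, so 24.69 rpm = 24.69 * 0.10471976 = 2.5855308 rad/s. Result: 2.5855308 rad/s ≈ 2.586 rad/s (4 s.f.). Final answer: 2.586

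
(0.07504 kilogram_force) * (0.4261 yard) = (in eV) 1.79e+18. Check: 1 kilogram_force = 9.80665 N, so 0.07504 kilogram_force = 0.07504 * 9.80665 = 0.73589102 N. 1 yard = 0.9144 m, so 0.4261 yard = 0.4261 * 0.9144 = 0.38962584 m. Combine: 0.73589102 N * 0.38962584 m = 0.28672216 J. 1 eV = 1.6021766e-19 J, so 0.28672216 J = 0.28672216 / 1.6021766e-19 = 1.7895789e+18 eV ≈ 1.79e+18 eV (4 s.f.).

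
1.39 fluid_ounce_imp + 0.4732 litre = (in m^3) 1 fluid_ounce_imp = 2.8413063e-05 m^3, so 1.39 fluid_ounce_imp = 1.39 * 2.8413063e-05 = 3.9494157e-05 m^3. 1 litre = 0.001 m^3, so 0.4732 litre = 0.4732 * 0.001 = 0.0004732 m^3. Sum: 3.9494157e-05 + 0.0004732 = 0.00051269416 m^3. Result: 0.00051269416 m^3 ≈ 0.0005127 m^3 (4 s.f.). Final answer: 0.0005127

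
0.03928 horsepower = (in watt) 1 horsepower = 745.69987 W, so 0.03928 horsepower = 0.03928 * 745.69987 = 29.291091 W. 29.291091 W = 29.291091 watt ≈ 29.29 watt (4 s.f.). Final answer: 29.29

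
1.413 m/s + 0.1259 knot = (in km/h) 5.32. Check: 1.413 m/s is already in m/s. 1 knot = 0.51444444 m/s, so 0.1259 knot = 0.1259 * 0.51444444 = 0.064768556 m/s. Sum: 1.413 + 0.064768556 = 1.4777686 m/s. 1 km/h = 0.27777778 m/s, so 1.4777686 m/s = 1.4777686 / 0.27777778 = 5.3199668 km/h ≈ 5.32 km/h (4 s.f.).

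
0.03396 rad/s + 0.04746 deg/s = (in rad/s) 0.03396 rad/s is already in rad/s. 1 deg/s = 0.017453293 rad/s, so 0.04746 deg/s = 0.04746 * 0.017453293 = 0.00082833326 rad/s. Sum: 0.03396 + 0.00082833326 = 0.034788333 rad/s. Result: 0.034788333 rad/s ≈ 0.03479 rad/s (4 s.f.). Final answer: 0.03479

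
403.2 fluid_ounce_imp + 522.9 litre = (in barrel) 3.361. Check: 1 fluid_ounce_imp = 2.8413063e-05 m^3, so 403.2 fluid_ounce_imp = 403.2 * 2.8413063e-05 = 0.011456147 m^3. 1 litre = 0.001 m^3, so 522.9 litre = 522.9 * 0.001 = 0.5229 m^3. Sum: 0.011456147 + 0.5229 = 0.53435615 m^3. 1 barrel = 0.15898729 m^3, so 0.53435615 m^3 = 0.53435615 / 0.15898729 = 3.360999 barrel ≈ 3.361 barrel (4 s.f.).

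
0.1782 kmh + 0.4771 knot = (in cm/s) 29.49. Check: 1 kmh = 0.27777778 m/s, so 0.1782 kmh = 0.1782 * 0.27777778 = 0.0495 m/s. 1 knot = 0.51444444 m/s, so 0.4771 knot = 0.4771 * 0.51444444 = 0.24544144 m/s. Sum: 0.0495 + 0.24544144 = 0.29494144 m/s. 1 cm/s = 0.01 m/s, so 0.29494144 m/s = 0.29494144 / 0.01 = 29.494144 cm/s ≈ 29.49 cm/s (4 s.f.).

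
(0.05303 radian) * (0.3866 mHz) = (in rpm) 0.05303 radian = 0.05303 rad. 1 mHz = 0.001 Hz, so 0.3866 mHz = 0.3866 * 0.001 = 0.0003866 Hz. Combine: 0.05303 rad * 0.0003866 Hz = 2.0501398e-05 rad/s. 1 rpm = 0.10471976 rad/s, so 2.0501398e-05 rad/s = 2.0501398e-05 / 0.10471976 = 0.00019577393 rpm ≈ 0.0001958 rpm (4 s.f.). Final answer: 0.0001958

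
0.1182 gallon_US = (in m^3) 1 gallon_US = 0.0037854118 m^3, so 0.1182 gallon_US = 0.1182 * 0.0037854118 = 0.00044743567 m^3. Result: 0.00044743567 m^3 ≈ 0.0004474 m^3 (4 s.f.). Final answer: 0.0004474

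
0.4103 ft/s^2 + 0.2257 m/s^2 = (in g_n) 0.03577. Check: 1 ft/s^2 = 0.3048 m/s^2, so 0.4103 ft/s^2 = 0.4103 * 0.3048 = 0.12505944 m/s^2. 0.2257 m/s^2 is already in m/s^2. Sum: 0.12505944 + 0.2257 = 0.35075944 m/s^2. 1 g_n = 9.80665 m/s^2, so 0.35075944 m/s^2 = 0.35075944 / 9.80665 = 0.035767509 g_n ≈ 0.03577 g_n (4 s.f.).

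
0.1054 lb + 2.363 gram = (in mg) 5.017e+04. Check: 1 lb = 0.45359237 kg, so 0.1054 lb = 0.1054 * 0.45359237 = 0.047808636 kg. 1 gram = 0.001 kg, so 2.363 gram = 2.363 * 0.001 = 0.002363 kg. Sum: 0.047808636 + 0.002363 = 0.050171636 kg. 1 mg = 1e-06 kg, so 0.050171636 kg = 0.050171636 / 1e-06 = 50171.636 mg ≈ 5.017e+04 mg (4 s.f.).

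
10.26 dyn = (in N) 1 dyn = 1e-05 N, so 10.26 dyn = 10.26 * 1e-05 = 0.0001026 N. Result: 0.0001026 N. Final answer: 0.0001026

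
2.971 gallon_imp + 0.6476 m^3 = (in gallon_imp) 1 gallon_imp = 0.00454609 m^3, so 2.971 gallon_imp = 2.971 * 0.00454609 = 0.013506433 m^3. 0.6476 m^3 is already in m^3. Sum: 0.013506433 + 0.6476 = 0.66110643 m^3. 1 gallon_imp = 0.00454609 m^3, so 0.66110643 m^3 = 0.66110643 / 0.00454609 = 145.42309 gallon_imp ≈ 145.4 gallon_imp (4 s.f.). Final answer: 145.4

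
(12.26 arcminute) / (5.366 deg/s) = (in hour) 1.058e-05. Check: 1 arcminute = 0.00029088821 rad, so 12.26 arcminute = 12.26 * 0.00029088821 = 0.0035662894 rad. 1 deg/s = 0.017453293 rad/s, so 5.366 deg/s = 5.366 * 0.017453293 = 0.093654368 rad/s. Combine: 0.0035662894 rad / 0.093654368 rad/s = 0.038079265 s. 1 hour = 3600 s, so 0.038079265 s = 0.038079265 / 3600 = 1.0577573e-05 hour ≈ 1.058e-05 hour (4 s.f.).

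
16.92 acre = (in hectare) 6.847. Check: 1 acre = 4046.8564 m^2, so 16.92 acre = 16.92 * 4046.8564 = 68472.811 m^2. 1 hectare = 10000 m^2, so 68472.811 m^2 = 68472.811 / 10000 = 6.8472811 hectare ≈ 6.847 hectare (4 s.f.).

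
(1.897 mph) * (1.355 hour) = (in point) 1.173e+07. Check: 1 mph = 0.44704 m/s, so 1.897 mph = 1.897 * 0.44704 = 0.84803488 m/s. 1 hour = 3600 s, so 1.355 hour = 1.355 * 3600 = 4878 s. Combine: 0.84803488 m/s * 4878 s = 4136.7141 m. 1 point = 0.00035277778 m, so 4136.7141 m = 4136.7141 / 0.00035277778 = 11726119 point ≈ 1.173e+07 point (4 s.f.).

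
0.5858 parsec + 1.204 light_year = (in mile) 1 parsec = 3.0856776e+16 m, so 0.5858 parsec = 0.5858 * 3.0856776e+16 = 1.8075899e+16 m. 1 light_year = 9.4607305e+15 m, so 1.204 light_year = 1.204 * 9.4607305e+15 = 1.1390719e+16 m. Sum: 1.8075899e+16 + 1.1390719e+16 = 2.9466619e+16 m. 1 mile = 1609.344 m, so 2.9466619e+16 m = 2.9466619e+16 / 1609.344 = 1.8309708e+13 mile ≈ 1.831e+13 mile (4 s.f.). Final answer: 1.831e+13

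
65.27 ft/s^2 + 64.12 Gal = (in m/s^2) 20.54. Check: 1 ft/s^2 = 0.3048 m/s^2, so 65.27 ft/s^2 = 65.27 * 0.3048 = 19.894296 m/s^2. 1 Gal = 0.01 m/s^2, so 64.12 Gal = 64.12 * 0.01 = 0.6412 m/s^2. Sum: 19.894296 + 0.6412 = 20.535496 m/s^2. Result: 20.535496 m/s^2 ≈ 20.54 m/s^2 (4 s.f.).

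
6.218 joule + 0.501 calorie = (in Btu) 0.00788. Check: 6.218 joule = 6.218 J. 1 calorie = 4.184 J, so 0.501 calorie = 0.501 * 4.184 = 2.096184 J. Sum: 6.218 + 2.096184 = 8.314184 J. 1 Btu = 1055.0559 J, so 8.314184 J = 8.314184 / 1055.0559 = 0.0078803259 Btu ≈ 0.00788 Btu (4 s.f.).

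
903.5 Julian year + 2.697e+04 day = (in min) 1 Julian year = 31557600 s, so 903.5 Julian year = 903.5 * 31557600 = 2.8512292e+10 s. 1 day = 86400 s, so 2.697e+04 day = 2.697e+04 * 86400 = 2.330208e+09 s. Sum: 2.8512292e+10 + 2.330208e+09 = 3.08425e+10 s. 1 min = 60 s, so 3.08425e+10 s = 3.08425e+10 / 60 = 5.1404166e+08 min ≈ 5.14e+08 min (4 s.f.). Final answer: 5.14e+08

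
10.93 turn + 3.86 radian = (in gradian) 1 turn = 6.2831853 rad, so 10.93 turn = 10.93 * 6.2831853 = 68.675215 rad. 3.86 radian = 3.86 rad. Sum: 68.675215 + 3.86 = 72.535215 rad. 1 gradian = 0.015707963 rad, so 72.535215 rad = 72.535215 / 0.015707963 = 4617.7352 gradian ≈ 4618 gradian (4 s.f.). Final answer: 4618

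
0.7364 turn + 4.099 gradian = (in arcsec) 9.677e+05. Check: 1 turn = 6.2831853 rad, so 0.7364 turn = 0.7364 * 6.2831853 = 4.6269377 rad. 1 gradian = 0.015707963 rad, so 4.099 gradian = 4.099 * 0.015707963 = 0.064386941 rad. Sum: 4.6269377 + 0.064386941 = 4.6913246 rad. 1 arcsec = 4.8481368e-06 rad, so 4.6913246 rad = 4.6913246 / 4.8481368e-06 = 967655.16 arcsec ≈ 9.677e+05 arcsec (4 s.f.).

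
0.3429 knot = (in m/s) 0.1764. Check: 1 knot = 0.51444444 m/s, so 0.3429 knot = 0.3429 * 0.51444444 = 0.176403 m/s. Result: 0.176403 m/s ≈ 0.1764 m/s (4 s.f.).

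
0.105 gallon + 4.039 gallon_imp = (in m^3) 0.01876. Check: 1 gallon = 0.0037854118 m^3, so 0.105 gallon = 0.105 * 0.0037854118 = 0.00039746824 m^3. 1 gallon_imp = 0.00454609 m^3, so 4.039 gallon_imp = 4.039 * 0.00454609 = 0.018361658 m^3. Sum: 0.00039746824 + 0.018361658 = 0.018759126 m^3. Result: 0.018759126 m^3 ≈ 0.01876 m^3 (4 s.f.).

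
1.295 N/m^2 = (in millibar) 1.295 N/m^2 = 1.295 Pa. 1 millibar = 100 Pa, so 1.295 Pa = 1.295 / 100 = 0.01295 millibar. Final answer: 0.01295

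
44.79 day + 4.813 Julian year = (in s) 1.558e+08. Check: 1 day = 86400 s, so 44.79 day = 44.79 * 86400 = 3869856 s. 1 Julian year = 31557600 s, so 4.813 Julian year = 4.813 * 31557600 = 1.5188673e+08 s. Sum: 3869856 + 1.5188673e+08 = 1.5575658e+08 s. Result: 1.5575658e+08 s ≈ 1.558e+08 s (4 s.f.).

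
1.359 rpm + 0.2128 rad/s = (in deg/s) 20.35. Check: 1 rpm = 0.10471976 rad/s, so 1.359 rpm = 1.359 * 0.10471976 = 0.14231415 rad/s. 0.2128 rad/s is already in rad/s. Sum: 0.14231415 + 0.2128 = 0.35511415 rad/s. 1 deg/s = 0.017453293 rad/s, so 0.35511415 rad/s = 0.35511415 / 0.017453293 = 20.346542 deg/s ≈ 20.35 deg/s (4 s.f.).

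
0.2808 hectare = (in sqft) 3.023e+04. Check: 1 hectare = 10000 m^2, so 0.2808 hectare = 0.2808 * 10000 = 2808 m^2. 1 sqft = 0.09290304 m^2, so 2808 m^2 = 2808 / 0.09290304 = 30225.06 sqft ≈ 3.023e+04 sqft (4 s.f.).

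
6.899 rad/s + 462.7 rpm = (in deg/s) 3171. Check: 6.899 rad/s is already in rad/s. 1 rpm = 0.10471976 rad/s, so 462.7 rpm = 462.7 * 0.10471976 = 48.453831 rad/s. Sum: 6.899 + 48.453831 = 55.352831 rad/s. 1 deg/s = 0.017453293 rad/s, so 55.352831 rad/s = 55.352831 / 0.017453293 = 3171.4836 deg/s ≈ 3171 deg/s (4 s.f.).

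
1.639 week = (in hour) 275.4. Check: 1 week = 604800 s, so 1.639 week = 1.639 * 604800 = 991267.2 s. 1 hour = 3600 s, so 991267.2 s = 991267.2 / 3600 = 275.352 hour ≈ 275.4 hour (4 s.f.).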